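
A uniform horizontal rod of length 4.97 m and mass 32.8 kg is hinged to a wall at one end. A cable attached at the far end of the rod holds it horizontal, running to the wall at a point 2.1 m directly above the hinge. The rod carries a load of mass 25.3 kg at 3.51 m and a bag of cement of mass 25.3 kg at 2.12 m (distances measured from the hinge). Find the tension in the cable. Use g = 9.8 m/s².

T ≈ 1130 N

Take moments about the hinge.
Beam weight: 32.8 × 9.8 = 321.4 N down at 2.485 m → arm 2.485 m, τ = 321.4 × 2.485 = 798.7 N·m clockwise.
Load: 25.3 × 9.8 = 247.9 N down at 3.51 m → arm 3.51 m, τ = 247.9 × 3.51 = 870.1 N·m clockwise.
Bag of cement: 25.3 × 9.8 = 247.9 N down at 2.12 m → arm 2.12 m, τ = 247.9 × 2.12 = 525.5 N·m clockwise.
Total clockwise load moment = 2194 N·m.
The cable tension T acts at 4.97 m; only its component perpendicular to the rod, T sinθ, produces torque. sinθ = h/√(h²+d²) = 2.1/√(2.1²+4.97²) = 0.3892.
Στ = 0 ⇒ T × 4.97 × 0.3892 = 2194 ⇒ T = 2194 / 1.934 = 1130 N.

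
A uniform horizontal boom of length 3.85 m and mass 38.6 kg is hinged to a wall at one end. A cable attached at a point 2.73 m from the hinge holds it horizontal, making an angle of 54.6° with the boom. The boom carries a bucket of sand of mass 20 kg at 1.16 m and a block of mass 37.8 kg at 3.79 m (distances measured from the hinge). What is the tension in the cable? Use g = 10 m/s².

T ≈ 1080 N

Sum moments about the hinge (the unknown hinge reaction has zero arm there).
Beam weight: 38.6 × 10 = 386 N down at 1.925 m → arm 1.925 m, τ = 386 × 1.925 = 743.1 N·m clockwise.
Bucket of sand: 20 × 10 = 200 N down at 1.16 m → arm 1.16 m, τ = 200 × 1.16 = 232 N·m clockwise.
Block: 37.8 × 10 = 378 N down at 3.79 m → arm 3.79 m, τ = 378 × 3.79 = 1433 N·m clockwise.
Total clockwise load moment = 2408 N·m.
The cable tension T acts at 2.73 m; only its component perpendicular to the boom, T sinθ, produces torque. sin 54.6° = 0.8151.
Balancing moments: T × 2.73 × 0.8151 = 2408, giving T = 2408 / 2.225 = 1080 N.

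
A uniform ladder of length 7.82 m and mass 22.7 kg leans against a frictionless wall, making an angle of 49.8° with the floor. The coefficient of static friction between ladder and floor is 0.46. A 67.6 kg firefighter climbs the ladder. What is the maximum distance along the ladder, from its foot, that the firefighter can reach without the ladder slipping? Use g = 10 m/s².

Choose the foot of the ladder as the axis so the floor normal and friction both act there and drop out.
Ladder weight 22.7×10 = 227 N acts at 3.91 m along the ladder; its horizontal arm is 3.91·cos49.8° = 2.524 m → τ = 572.9 N·m clockwise.
Firefighter weight 67.6×10 = 676 N at distance d → arm d·cos49.8° → τ = 676·d·0.6455 clockwise.
Wall normal N at the top has arm L sinθ = 5.973 m counterclockwise, so Στ = 0 gives N·5.973 = 572.9 + 436.4·d.
ΣFy = 0 ⇒ N_floor = 903 N, so the maximum friction is μ_s·N_floor = 0.46×903 = 415.4 N. ΣFx = 0 ⇒ N_wall = f, so at the slipping point N = 415.4 N.
Substituting: 415.4×5.973 = 572.9 + 436.4·d ⇒ d = (2481 − 572.9) / 436.4 = 4.37 m.

d ≈ 4.37 m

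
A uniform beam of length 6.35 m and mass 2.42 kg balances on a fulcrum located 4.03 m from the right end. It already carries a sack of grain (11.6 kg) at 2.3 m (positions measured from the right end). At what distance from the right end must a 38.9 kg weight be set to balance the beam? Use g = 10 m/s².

Take moments about the fulcrum (at 4.03 m from the right end).
Beam weight: 2.42 × 10 = 24.2 N down at 3.175 m → arm 0.855 m, τ = 24.2 × 0.855 = 20.69 N·m clockwise.
Sack of grain: 11.6 × 10 = 116 N down at 2.3 m → arm 1.73 m, τ = 116 × 1.73 = 200.7 N·m clockwise.
Net moment of existing loads = 221.4 N·m clockwise.
The weight weighs 38.9 × 10 = 389 N and must supply an equal counterclockwise moment, so its lever arm about the fulcrum is 221.4 / 389 = 0.569 m.
That puts it at 4.03 + 0.569 = 4.6 m from the right end.

x ≈ 4.6 m from the right end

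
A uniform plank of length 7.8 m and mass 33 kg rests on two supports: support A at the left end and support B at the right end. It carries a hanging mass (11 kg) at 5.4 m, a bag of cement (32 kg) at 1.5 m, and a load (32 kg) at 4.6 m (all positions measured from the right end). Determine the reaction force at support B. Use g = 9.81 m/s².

Taking torques about support A:
Beam weight: 33 × 9.81 = 323.7 N down at 3.9 m → arm 3.9 m, τ = 323.7 × 3.9 = 1262 N·m clockwise.
Hanging mass: 11 × 9.81 = 107.9 N down at 5.4 m → arm 2.4 m, τ = 107.9 × 2.4 = 259 N·m clockwise.
Bag of cement: 32 × 9.81 = 313.9 N down at 1.5 m → arm 6.3 m, τ = 313.9 × 6.3 = 1978 N·m clockwise.
Load: 32 × 9.81 = 313.9 N down at 4.6 m → arm 3.2 m, τ = 313.9 × 3.2 = 1004 N·m clockwise.
Net load moment about support A = 4503 N·m clockwise.
Reaction R at support B is upward at 0 m, arm 7.8 m → moment R × 7.8 counterclockwise.
Setting net torque to zero: R × 7.8 = 4503 → R = 577 N.

R_B ≈ 577 N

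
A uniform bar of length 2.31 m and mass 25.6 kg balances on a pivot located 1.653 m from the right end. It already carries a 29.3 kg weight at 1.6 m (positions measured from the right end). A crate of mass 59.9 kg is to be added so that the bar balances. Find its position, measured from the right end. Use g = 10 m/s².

About the pivot (at 1.653 m from the right end):
Beam weight: 25.6 × 10 = 256 N down at 1.155 m → arm 0.498 m, τ = 256 × 0.498 = 127.5 N·m clockwise.
Weight: 29.3 × 10 = 293 N down at 1.6 m → arm 0.053 m, τ = 293 × 0.053 = 15.53 N·m clockwise.
Net moment of existing loads = 143 N·m clockwise.
The crate weighs 59.9 × 10 = 599 N and must supply an equal counterclockwise moment, so its lever arm about the pivot is 143 / 599 = 0.239 m.
That puts it at 1.653 + 0.239 = 1.89 m from the right end.

x ≈ 1.89 m from the right end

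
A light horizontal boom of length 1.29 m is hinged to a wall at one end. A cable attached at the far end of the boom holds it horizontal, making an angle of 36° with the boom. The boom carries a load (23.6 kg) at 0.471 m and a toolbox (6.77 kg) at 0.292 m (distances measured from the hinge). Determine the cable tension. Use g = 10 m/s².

About the hinge:
Load: 23.6 × 10 = 236 N down at 0.471 m → arm 0.471 m, τ = 236 × 0.471 = 111.2 N·m clockwise.
Toolbox: 6.77 × 10 = 67.7 N down at 0.292 m → arm 0.292 m, τ = 67.7 × 0.292 = 19.77 N·m clockwise.
Total clockwise load moment = 131 N·m.
The cable tension T acts at 1.29 m; only its component perpendicular to the boom, T sinθ, produces torque. sin 36° = 0.5878.
For rotational equilibrium, T × 1.29 × 0.5878 = 131, so T = 131 / 0.7583 = 173 N.

T ≈ 173 N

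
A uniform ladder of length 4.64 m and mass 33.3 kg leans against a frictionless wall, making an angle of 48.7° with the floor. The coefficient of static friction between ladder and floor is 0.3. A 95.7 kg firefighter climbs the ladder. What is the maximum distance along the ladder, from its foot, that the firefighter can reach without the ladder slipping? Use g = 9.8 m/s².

d ≈ 1.33 m

Take moments about the foot of the ladder.
Ladder weight 33.3×9.8 = 326.3 N acts at 2.32 m along the ladder; its horizontal arm is 2.32·cos48.7° = 1.531 m → τ = 499.6 N·m clockwise.
Firefighter weight 95.7×9.8 = 937.9 N at distance d → arm d·cos48.7° → τ = 937.9·d·0.66 clockwise.
Wall normal N at the top has arm L sinθ = 3.486 m counterclockwise, so Στ = 0 gives N·3.486 = 499.6 + 619·d.
ΣFy = 0 ⇒ N_floor = 1264 N, so the maximum friction is μ_s·N_floor = 0.3×1264 = 379.2 N. ΣFx = 0 ⇒ N_wall = f, so at the slipping point N = 379.2 N.
Substituting: 379.2×3.486 = 499.6 + 619·d ⇒ d = (1322 − 499.6) / 619 = 1.33 m.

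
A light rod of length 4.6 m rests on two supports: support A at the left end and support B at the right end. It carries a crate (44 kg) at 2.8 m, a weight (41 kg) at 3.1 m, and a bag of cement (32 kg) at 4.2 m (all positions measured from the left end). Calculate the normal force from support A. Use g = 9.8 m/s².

Take moments about support B.
Crate: 44 × 9.8 = 431.2 N down at 2.8 m → arm 1.8 m, τ = 431.2 × 1.8 = 776.2 N·m counterclockwise.
Weight: 41 × 9.8 = 401.8 N down at 3.1 m → arm 1.5 m, τ = 401.8 × 1.5 = 602.7 N·m counterclockwise.
Bag of cement: 32 × 9.8 = 313.6 N down at 4.2 m → arm 0.4 m, τ = 313.6 × 0.4 = 125.4 N·m counterclockwise.
Net load moment about support B = 1504 N·m counterclockwise.
Reaction R at support A is upward at 0 m, arm 4.6 m → moment R × 4.6 clockwise.
Setting net torque to zero: R × 4.6 = 1504 → R = 327 N.

R_A ≈ 327 N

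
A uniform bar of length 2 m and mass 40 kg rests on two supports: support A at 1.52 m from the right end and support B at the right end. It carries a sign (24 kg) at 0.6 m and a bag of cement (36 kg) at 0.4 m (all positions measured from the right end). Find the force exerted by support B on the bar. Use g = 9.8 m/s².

R_B ≈ 536 N

Sum moments about support A (its reaction then has zero moment arm).
Beam weight: 40 × 9.8 = 392 N down at 1 m → arm 0.52 m, τ = 392 × 0.52 = 203.8 N·m clockwise.
Sign: 24 × 9.8 = 235.2 N down at 0.6 m → arm 0.92 m, τ = 235.2 × 0.92 = 216.4 N·m clockwise.
Bag of cement: 36 × 9.8 = 352.8 N down at 0.4 m → arm 1.12 m, τ = 352.8 × 1.12 = 395.1 N·m clockwise.
Net load moment about support A = 815.3 N·m clockwise.
Reaction R at support B is upward at 0 m, arm 1.52 m → moment R × 1.52 counterclockwise.
Balancing moments: R × 1.52 = 815.3, giving R = 536 N.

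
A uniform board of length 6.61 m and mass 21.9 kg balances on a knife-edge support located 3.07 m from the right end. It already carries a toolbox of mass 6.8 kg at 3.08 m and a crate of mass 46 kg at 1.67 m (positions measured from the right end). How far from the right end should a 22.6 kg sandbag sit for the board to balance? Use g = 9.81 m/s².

x ≈ 5.69 m from the right end

Choose the knife-edge support (at 3.07 m from the right end) as the axis so the support reaction has zero arm there.
Beam weight: 21.9 × 9.81 = 214.8 N down at 3.305 m → arm 0.235 m, τ = 214.8 × 0.235 = 50.48 N·m counterclockwise.
Toolbox: 6.8 × 9.81 = 66.71 N down at 3.08 m → arm 0.01 m, τ = 66.71 × 0.01 = 0.6671 N·m counterclockwise.
Crate: 46 × 9.81 = 451.3 N down at 1.67 m → arm 1.4 m, τ = 451.3 × 1.4 = 631.8 N·m clockwise.
Net moment of existing loads = 580.7 N·m clockwise.
The sandbag weighs 22.6 × 9.81 = 221.7 N and must supply an equal counterclockwise moment, so its lever arm about the knife-edge support is 580.7 / 221.7 = 2.62 m.
That puts it at 3.07 + 2.62 = 5.69 m from the right end.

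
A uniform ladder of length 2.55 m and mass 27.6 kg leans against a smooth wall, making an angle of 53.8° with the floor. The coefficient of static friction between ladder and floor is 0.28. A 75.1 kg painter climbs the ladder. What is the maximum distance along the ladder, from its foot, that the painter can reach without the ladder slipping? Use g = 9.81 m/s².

Take moments about the foot of the ladder.
Ladder weight 27.6×9.81 = 270.8 N acts at 1.275 m along the ladder; its horizontal arm is 1.275·cos53.8° = 0.753 m → τ = 203.9 N·m clockwise.
Painter weight 75.1×9.81 = 736.7 N at distance d → arm d·cos53.8° → τ = 736.7·d·0.5906 clockwise.
Wall normal N at the top has arm L sinθ = 2.058 m counterclockwise, so Στ = 0 gives N·2.058 = 203.9 + 435.1·d.
ΣFy = 0 ⇒ N_floor = 1008 N, so the maximum friction is μ_s·N_floor = 0.28×1008 = 282.2 N. ΣFx = 0 ⇒ N_wall = f, so at the slipping point N = 282.2 N.
Substituting: 282.2×2.058 = 203.9 + 435.1·d ⇒ d = (580.8 − 203.9) / 435.1 = 0.866 m.

d ≈ 0.866 m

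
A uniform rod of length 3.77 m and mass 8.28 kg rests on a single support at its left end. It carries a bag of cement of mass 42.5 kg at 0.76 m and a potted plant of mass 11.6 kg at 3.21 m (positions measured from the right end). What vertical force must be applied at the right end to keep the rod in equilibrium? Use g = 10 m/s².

Sum moments about the left end (the unknown pivot reaction has zero arm there).
Beam weight: 8.28 × 10 = 82.8 N down at 1.885 m → arm 1.885 m, τ = 82.8 × 1.885 = 156.1 N·m clockwise.
Bag of cement: 42.5 × 10 = 425 N down at 0.76 m → arm 3.01 m, τ = 425 × 3.01 = 1279 N·m clockwise.
Potted plant: 11.6 × 10 = 116 N down at 3.21 m → arm 0.56 m, τ = 116 × 0.56 = 64.96 N·m clockwise.
Net moment of the loads = 1500 N·m clockwise.
The upward force F acts at the right end, arm 3.77 m, giving F × 3.77 counterclockwise.
For rotational equilibrium, F × 3.77 = 1500, so F = 1500 / 3.77 = 398 N.

F ≈ 398 N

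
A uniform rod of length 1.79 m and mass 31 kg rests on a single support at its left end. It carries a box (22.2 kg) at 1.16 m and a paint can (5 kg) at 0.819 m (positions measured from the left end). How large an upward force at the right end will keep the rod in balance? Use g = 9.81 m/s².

Taking torques about the left end:
Beam weight: 31 × 9.81 = 304.1 N down at 0.895 m → arm 0.895 m, τ = 304.1 × 0.895 = 272.2 N·m clockwise.
Box: 22.2 × 9.81 = 217.8 N down at 1.16 m → arm 1.16 m, τ = 217.8 × 1.16 = 252.6 N·m clockwise.
Paint can: 5 × 9.81 = 49.05 N down at 0.819 m → arm 0.819 m, τ = 49.05 × 0.819 = 40.17 N·m clockwise.
Net moment of the loads = 565 N·m clockwise.
The upward force F acts at the right end, arm 1.79 m, giving F × 1.79 counterclockwise.
Balancing moments: F × 1.79 = 565, giving F = 565 / 1.79 = 316 N.

F ≈ 316 N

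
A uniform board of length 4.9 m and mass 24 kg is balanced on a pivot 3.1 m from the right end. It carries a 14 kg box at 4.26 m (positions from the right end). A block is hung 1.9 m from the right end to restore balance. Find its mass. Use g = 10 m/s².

m ≈ 0.533 kg

Taking torques about the pivot (at 3.1 m from the right end):
Beam weight: 24 × 10 = 240 N down at 2.45 m → arm 0.65 m, τ = 240 × 0.65 = 156 N·m clockwise.
Box: 14 × 10 = 140 N down at 4.26 m → arm 1.16 m, τ = 140 × 1.16 = 162.4 N·m counterclockwise.
Net moment of known loads = 6.4 N·m counterclockwise.
An unknown mass m at 1.9 m has arm 1.2 m; its moment is m·g·1.2 clockwise.
Στ = 0 ⇒ m × 10 × 1.2 = 6.4 ⇒ m = 6.4 / (10 × 1.2) = 0.533 kg.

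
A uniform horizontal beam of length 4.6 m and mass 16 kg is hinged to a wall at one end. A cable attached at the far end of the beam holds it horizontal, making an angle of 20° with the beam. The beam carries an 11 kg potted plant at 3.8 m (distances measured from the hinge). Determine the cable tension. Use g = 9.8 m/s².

Taking torques about the hinge:
Beam weight: 16 × 9.8 = 156.8 N down at 2.3 m → arm 2.3 m, τ = 156.8 × 2.3 = 360.6 N·m clockwise.
Potted plant: 11 × 9.8 = 107.8 N down at 3.8 m → arm 3.8 m, τ = 107.8 × 3.8 = 409.6 N·m clockwise.
Total clockwise load moment = 770.2 N·m.
The cable tension T acts at 4.6 m; only its component perpendicular to the beam, T sinθ, produces torque. sin 20° = 0.342.
Στ = 0 ⇒ T × 4.6 × 0.342 = 770.2 ⇒ T = 770.2 / 1.573 = 490 N.

T ≈ 490 N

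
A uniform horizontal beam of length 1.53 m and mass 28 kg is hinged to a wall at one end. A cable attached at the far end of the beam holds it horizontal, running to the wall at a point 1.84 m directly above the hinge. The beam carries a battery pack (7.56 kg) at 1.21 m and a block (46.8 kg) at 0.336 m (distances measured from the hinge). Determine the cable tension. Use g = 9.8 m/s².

T ≈ 386 N

Taking torques about the hinge:
Beam weight: 28 × 9.8 = 274.4 N down at 0.765 m → arm 0.765 m, τ = 274.4 × 0.765 = 209.9 N·m clockwise.
Battery pack: 7.56 × 9.8 = 74.09 N down at 1.21 m → arm 1.21 m, τ = 74.09 × 1.21 = 89.65 N·m clockwise.
Block: 46.8 × 9.8 = 458.6 N down at 0.336 m → arm 0.336 m, τ = 458.6 × 0.336 = 154.1 N·m clockwise.
Total clockwise load moment = 453.6 N·m.
The cable tension T acts at 1.53 m; only its component perpendicular to the beam, T sinθ, produces torque. sinθ = h/√(h²+d²) = 1.84/√(1.84²+1.53²) = 0.7689.
Balancing moments: T × 1.53 × 0.7689 = 453.6, giving T = 453.6 / 1.176 = 386 N.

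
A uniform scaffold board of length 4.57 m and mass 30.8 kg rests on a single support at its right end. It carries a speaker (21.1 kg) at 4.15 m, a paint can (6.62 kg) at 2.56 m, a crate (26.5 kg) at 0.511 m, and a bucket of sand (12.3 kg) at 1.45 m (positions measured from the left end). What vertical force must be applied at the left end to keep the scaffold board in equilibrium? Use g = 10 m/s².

F ≈ 522 N

About the right end:
Beam weight: 30.8 × 10 = 308 N down at 2.285 m → arm 2.285 m, τ = 308 × 2.285 = 703.8 N·m counterclockwise.
Speaker: 21.1 × 10 = 211 N down at 4.15 m → arm 0.42 m, τ = 211 × 0.42 = 88.62 N·m counterclockwise.
Paint can: 6.62 × 10 = 66.2 N down at 2.56 m → arm 2.01 m, τ = 66.2 × 2.01 = 133.1 N·m counterclockwise.
Crate: 26.5 × 10 = 265 N down at 0.511 m → arm 4.059 m, τ = 265 × 4.059 = 1076 N·m counterclockwise.
Bucket of sand: 12.3 × 10 = 123 N down at 1.45 m → arm 3.12 m, τ = 123 × 3.12 = 383.8 N·m counterclockwise.
Net moment of the loads = 2385 N·m counterclockwise.
The upward force F acts at the left end, arm 4.57 m, giving F × 4.57 clockwise.
Balancing moments: F × 4.57 = 2385, giving F = 2385 / 4.57 = 522 N.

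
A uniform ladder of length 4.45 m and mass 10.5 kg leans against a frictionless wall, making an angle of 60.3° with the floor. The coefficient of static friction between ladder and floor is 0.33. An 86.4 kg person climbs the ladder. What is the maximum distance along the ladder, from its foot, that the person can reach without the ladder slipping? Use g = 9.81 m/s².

Take moments about the foot of the ladder.
Ladder weight 10.5×9.81 = 103 N acts at 2.225 m along the ladder; its horizontal arm is 2.225·cos60.3° = 1.102 m → τ = 113.5 N·m clockwise.
Person weight 86.4×9.81 = 847.6 N at distance d → arm d·cos60.3° → τ = 847.6·d·0.4955 clockwise.
Wall normal N at the top has arm L sinθ = 3.865 m counterclockwise, so Στ = 0 gives N·3.865 = 113.5 + 420·d.
ΣFy = 0 ⇒ N_floor = 950.6 N, so the maximum friction is μ_s·N_floor = 0.33×950.6 = 313.7 N. ΣFx = 0 ⇒ N_wall = f, so at the slipping point N = 313.7 N.
Substituting: 313.7×3.865 = 113.5 + 420·d ⇒ d = (1212 − 113.5) / 420 = 2.62 m.

d ≈ 2.62 m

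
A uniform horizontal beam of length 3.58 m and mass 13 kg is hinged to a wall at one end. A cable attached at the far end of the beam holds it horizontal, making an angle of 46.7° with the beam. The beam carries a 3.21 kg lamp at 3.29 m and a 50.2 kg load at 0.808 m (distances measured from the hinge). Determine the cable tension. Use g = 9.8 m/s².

Taking torques about the hinge:
Beam weight: 13 × 9.8 = 127.4 N down at 1.79 m → arm 1.79 m, τ = 127.4 × 1.79 = 228 N·m clockwise.
Lamp: 3.21 × 9.8 = 31.46 N down at 3.29 m → arm 3.29 m, τ = 31.46 × 3.29 = 103.5 N·m clockwise.
Load: 50.2 × 9.8 = 492 N down at 0.808 m → arm 0.808 m, τ = 492 × 0.808 = 397.5 N·m clockwise.
Total clockwise load moment = 729 N·m.
The cable tension T acts at 3.58 m; only its component perpendicular to the beam, T sinθ, produces torque. sin 46.7° = 0.7278.
For rotational equilibrium, T × 3.58 × 0.7278 = 729, so T = 729 / 2.606 = 280 N.

T ≈ 280 N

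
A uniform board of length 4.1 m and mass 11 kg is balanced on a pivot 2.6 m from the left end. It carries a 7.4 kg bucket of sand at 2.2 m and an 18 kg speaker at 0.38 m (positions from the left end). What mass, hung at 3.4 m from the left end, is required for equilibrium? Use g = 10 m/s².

m ≈ 61.2 kg

About the pivot (at 2.6 m from the left end):
Beam weight: 11 × 10 = 110 N down at 2.05 m → arm 0.55 m, τ = 110 × 0.55 = 60.5 N·m counterclockwise.
Bucket of sand: 7.4 × 10 = 74 N down at 2.2 m → arm 0.4 m, τ = 74 × 0.4 = 29.6 N·m counterclockwise.
Speaker: 18 × 10 = 180 N down at 0.38 m → arm 2.22 m, τ = 180 × 2.22 = 399.6 N·m counterclockwise.
Net moment of known loads = 489.7 N·m counterclockwise.
An unknown mass m at 3.4 m has arm 0.8 m; its moment is m·g·0.8 clockwise.
For rotational equilibrium, m × 10 × 0.8 = 489.7, so m = 489.7 / (10 × 0.8) = 61.2 kg.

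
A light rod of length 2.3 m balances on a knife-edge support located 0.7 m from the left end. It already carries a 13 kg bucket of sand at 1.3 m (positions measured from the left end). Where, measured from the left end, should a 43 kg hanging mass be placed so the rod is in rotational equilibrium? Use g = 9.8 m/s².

x ≈ 0.519 m from the left end

Take moments about the knife-edge support (at 0.7 m from the left end).
Bucket of sand: 13 × 9.8 = 127.4 N down at 1.3 m → arm 0.6 m, τ = 127.4 × 0.6 = 76.44 N·m clockwise.
Net moment of existing loads = 76.44 N·m clockwise.
The hanging mass weighs 43 × 9.8 = 421.4 N and must supply an equal counterclockwise moment, so its lever arm about the knife-edge support is 76.44 / 421.4 = 0.181 m.
That puts it at 0.7 − 0.181 = 0.519 m from the left end.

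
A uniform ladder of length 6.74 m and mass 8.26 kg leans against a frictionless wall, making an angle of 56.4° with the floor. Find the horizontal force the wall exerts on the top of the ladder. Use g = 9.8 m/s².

Take moments about the foot of the ladder.
Ladder weight 8.26×9.8 = 80.95 N acts at 3.37 m along the ladder; its horizontal arm is 3.37·cos56.4° = 1.865 m → τ = 151 N·m clockwise.
Wall normal N acts horizontally at the top; its moment arm is the height L sinθ = 6.74·sin56.4° = 5.614 m, counterclockwise.
Setting net torque to zero: N × 5.614 = 151 → N = 26.9 N.

N_wall ≈ 26.9 N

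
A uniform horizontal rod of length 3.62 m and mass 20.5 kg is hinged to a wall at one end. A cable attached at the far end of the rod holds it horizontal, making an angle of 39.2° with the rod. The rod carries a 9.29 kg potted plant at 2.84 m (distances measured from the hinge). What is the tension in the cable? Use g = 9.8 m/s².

Choose the hinge as the axis so the unknown hinge reaction has zero arm there.
Beam weight: 20.5 × 9.8 = 200.9 N down at 1.81 m → arm 1.81 m, τ = 200.9 × 1.81 = 363.6 N·m clockwise.
Potted plant: 9.29 × 9.8 = 91.04 N down at 2.84 m → arm 2.84 m, τ = 91.04 × 2.84 = 258.6 N·m clockwise.
Total clockwise load moment = 622.2 N·m.
The cable tension T acts at 3.62 m; only its component perpendicular to the rod, T sinθ, produces torque. sin 39.2° = 0.632.
Setting net torque to zero: T × 3.62 × 0.632 = 622.2 → T = 622.2 / 2.288 = 272 N.

T ≈ 272 N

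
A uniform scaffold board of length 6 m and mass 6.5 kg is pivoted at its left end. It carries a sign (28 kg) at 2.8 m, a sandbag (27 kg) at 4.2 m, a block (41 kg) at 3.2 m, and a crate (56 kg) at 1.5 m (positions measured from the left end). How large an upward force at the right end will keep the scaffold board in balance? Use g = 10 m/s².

About the left end:
Beam weight: 6.5 × 10 = 65 N down at 3 m → arm 3 m, τ = 65 × 3 = 195 N·m clockwise.
Sign: 28 × 10 = 280 N down at 2.8 m → arm 2.8 m, τ = 280 × 2.8 = 784 N·m clockwise.
Sandbag: 27 × 10 = 270 N down at 4.2 m → arm 4.2 m, τ = 270 × 4.2 = 1134 N·m clockwise.
Block: 41 × 10 = 410 N down at 3.2 m → arm 3.2 m, τ = 410 × 3.2 = 1312 N·m clockwise.
Crate: 56 × 10 = 560 N down at 1.5 m → arm 1.5 m, τ = 560 × 1.5 = 840 N·m clockwise.
Net moment of the loads = 4265 N·m clockwise.
The upward force F acts at the right end, arm 6 m, giving F × 6 counterclockwise.
For rotational equilibrium, F × 6 = 4265, so F = 4265 / 6 = 711 N.

F ≈ 711 N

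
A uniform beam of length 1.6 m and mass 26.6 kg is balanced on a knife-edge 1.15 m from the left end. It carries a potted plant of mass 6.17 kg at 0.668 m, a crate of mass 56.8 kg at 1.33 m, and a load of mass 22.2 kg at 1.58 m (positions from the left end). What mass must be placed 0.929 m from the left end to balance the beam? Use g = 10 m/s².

Choose the knife-edge (at 1.15 m from the left end) as the axis so the support reaction has zero arm there.
Beam weight: 26.6 × 10 = 266 N down at 0.8 m → arm 0.35 m, τ = 266 × 0.35 = 93.1 N·m counterclockwise.
Potted plant: 6.17 × 10 = 61.7 N down at 0.668 m → arm 0.482 m, τ = 61.7 × 0.482 = 29.74 N·m counterclockwise.
Crate: 56.8 × 10 = 568 N down at 1.33 m → arm 0.18 m, τ = 568 × 0.18 = 102.2 N·m clockwise.
Load: 22.2 × 10 = 222 N down at 1.58 m → arm 0.43 m, τ = 222 × 0.43 = 95.46 N·m clockwise.
Net moment of known loads = 74.82 N·m clockwise.
An unknown mass m at 0.929 m has arm 0.221 m; its moment is m·g·0.221 counterclockwise.
Στ = 0 ⇒ m × 10 × 0.221 = 74.82 ⇒ m = 74.82 / (10 × 0.221) = 33.9 kg.

m ≈ 33.9 kg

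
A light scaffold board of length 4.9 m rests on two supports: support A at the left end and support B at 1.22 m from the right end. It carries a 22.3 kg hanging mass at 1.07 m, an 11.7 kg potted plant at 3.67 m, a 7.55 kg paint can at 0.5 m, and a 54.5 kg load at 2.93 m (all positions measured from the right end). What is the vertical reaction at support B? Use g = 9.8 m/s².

R_B ≈ 640 N

Take moments about support A.
Hanging mass: 22.3 × 9.8 = 218.5 N down at 1.07 m → arm 3.83 m, τ = 218.5 × 3.83 = 836.9 N·m clockwise.
Potted plant: 11.7 × 9.8 = 114.7 N down at 3.67 m → arm 1.23 m, τ = 114.7 × 1.23 = 141.1 N·m clockwise.
Paint can: 7.55 × 9.8 = 73.99 N down at 0.5 m → arm 4.4 m, τ = 73.99 × 4.4 = 325.6 N·m clockwise.
Load: 54.5 × 9.8 = 534.1 N down at 2.93 m → arm 1.97 m, τ = 534.1 × 1.97 = 1052 N·m clockwise.
Net load moment about support A = 2356 N·m clockwise.
Reaction R at support B is upward at 1.22 m, arm 3.68 m → moment R × 3.68 counterclockwise.
For rotational equilibrium, R × 3.68 = 2356, so R = 640 N.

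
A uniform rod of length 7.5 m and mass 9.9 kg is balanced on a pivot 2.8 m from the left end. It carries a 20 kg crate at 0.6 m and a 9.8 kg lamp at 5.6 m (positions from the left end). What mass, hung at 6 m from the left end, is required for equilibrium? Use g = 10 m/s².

Taking torques about the pivot (at 2.8 m from the left end):
Beam weight: 9.9 × 10 = 99 N down at 3.75 m → arm 0.95 m, τ = 99 × 0.95 = 94.05 N·m clockwise.
Crate: 20 × 10 = 200 N down at 0.6 m → arm 2.2 m, τ = 200 × 2.2 = 440 N·m counterclockwise.
Lamp: 9.8 × 10 = 98 N down at 5.6 m → arm 2.8 m, τ = 98 × 2.8 = 274.4 N·m clockwise.
Net moment of known loads = 71.55 N·m counterclockwise.
An unknown mass m at 6 m has arm 3.2 m; its moment is m·g·3.2 clockwise.
Στ = 0 ⇒ m × 10 × 3.2 = 71.55 ⇒ m = 71.55 / (10 × 3.2) = 2.24 kg.

m ≈ 2.24 kg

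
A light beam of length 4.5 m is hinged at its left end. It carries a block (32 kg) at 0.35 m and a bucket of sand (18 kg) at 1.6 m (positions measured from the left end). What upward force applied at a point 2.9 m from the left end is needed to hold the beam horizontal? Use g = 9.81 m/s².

Take moments about the left end.
Block: 32 × 9.81 = 313.9 N down at 0.35 m → arm 0.35 m, τ = 313.9 × 0.35 = 109.9 N·m clockwise.
Bucket of sand: 18 × 9.81 = 176.6 N down at 1.6 m → arm 1.6 m, τ = 176.6 × 1.6 = 282.6 N·m clockwise.
Net moment of the loads = 392.5 N·m clockwise.
The upward force F acts at a point 2.9 m from the left end, arm 2.9 m, giving F × 2.9 counterclockwise.
Setting net torque to zero: F × 2.9 = 392.5 → F = 392.5 / 2.9 = 135 N.

F ≈ 135 N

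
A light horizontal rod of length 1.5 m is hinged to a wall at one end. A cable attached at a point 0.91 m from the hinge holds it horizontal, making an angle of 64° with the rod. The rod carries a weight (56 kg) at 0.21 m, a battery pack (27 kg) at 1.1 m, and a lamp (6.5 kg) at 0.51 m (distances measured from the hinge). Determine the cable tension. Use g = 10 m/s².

T ≈ 547 N

Sum moments about the hinge (the unknown hinge reaction has zero arm there).
Weight: 56 × 10 = 560 N down at 0.21 m → arm 0.21 m, τ = 560 × 0.21 = 117.6 N·m clockwise.
Battery pack: 27 × 10 = 270 N down at 1.1 m → arm 1.1 m, τ = 270 × 1.1 = 297 N·m clockwise.
Lamp: 6.5 × 10 = 65 N down at 0.51 m → arm 0.51 m, τ = 65 × 0.51 = 33.15 N·m clockwise.
Total clockwise load moment = 447.8 N·m.
The cable tension T acts at 0.91 m; only its component perpendicular to the rod, T sinθ, produces torque. sin 64° = 0.8988.
For rotational equilibrium, T × 0.91 × 0.8988 = 447.8, so T = 447.8 / 0.8179 = 547 N.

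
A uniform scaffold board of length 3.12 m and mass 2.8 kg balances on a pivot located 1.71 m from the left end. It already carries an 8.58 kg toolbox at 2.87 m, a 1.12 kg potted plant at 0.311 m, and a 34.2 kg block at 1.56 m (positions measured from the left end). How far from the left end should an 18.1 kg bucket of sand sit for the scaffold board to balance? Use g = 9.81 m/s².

x ≈ 1.55 m from the left end

About the pivot (at 1.71 m from the left end):
Beam weight: 2.8 × 9.81 = 27.47 N down at 1.56 m → arm 0.15 m, τ = 27.47 × 0.15 = 4.12 N·m counterclockwise.
Toolbox: 8.58 × 9.81 = 84.17 N down at 2.87 m → arm 1.16 m, τ = 84.17 × 1.16 = 97.64 N·m clockwise.
Potted plant: 1.12 × 9.81 = 10.99 N down at 0.311 m → arm 1.399 m, τ = 10.99 × 1.399 = 15.38 N·m counterclockwise.
Block: 34.2 × 9.81 = 335.5 N down at 1.56 m → arm 0.15 m, τ = 335.5 × 0.15 = 50.32 N·m counterclockwise.
Net moment of existing loads = 27.82 N·m clockwise.
The bucket of sand weighs 18.1 × 9.81 = 177.6 N and must supply an equal counterclockwise moment, so its lever arm about the pivot is 27.82 / 177.6 = 0.157 m.
That puts it at 1.71 − 0.157 = 1.55 m from the left end.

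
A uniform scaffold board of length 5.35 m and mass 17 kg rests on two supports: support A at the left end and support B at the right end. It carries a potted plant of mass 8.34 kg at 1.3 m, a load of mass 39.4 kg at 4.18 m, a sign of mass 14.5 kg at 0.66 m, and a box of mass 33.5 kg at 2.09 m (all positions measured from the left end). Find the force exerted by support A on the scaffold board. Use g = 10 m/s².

R_A ≈ 566 N

Choose support B as the axis so its reaction then has zero moment arm.
Beam weight: 17 × 10 = 170 N down at 2.675 m → arm 2.675 m, τ = 170 × 2.675 = 454.7 N·m counterclockwise.
Potted plant: 8.34 × 10 = 83.4 N down at 1.3 m → arm 4.05 m, τ = 83.4 × 4.05 = 337.8 N·m counterclockwise.
Load: 39.4 × 10 = 394 N down at 4.18 m → arm 1.17 m, τ = 394 × 1.17 = 461 N·m counterclockwise.
Sign: 14.5 × 10 = 145 N down at 0.66 m → arm 4.69 m, τ = 145 × 4.69 = 680.1 N·m counterclockwise.
Box: 33.5 × 10 = 335 N down at 2.09 m → arm 3.26 m, τ = 335 × 3.26 = 1092 N·m counterclockwise.
Net load moment about support B = 3026 N·m counterclockwise.
Reaction R at support A is upward at 0 m, arm 5.35 m → moment R × 5.35 clockwise.
Στ = 0 ⇒ R × 5.35 = 3026 ⇒ R = 566 N.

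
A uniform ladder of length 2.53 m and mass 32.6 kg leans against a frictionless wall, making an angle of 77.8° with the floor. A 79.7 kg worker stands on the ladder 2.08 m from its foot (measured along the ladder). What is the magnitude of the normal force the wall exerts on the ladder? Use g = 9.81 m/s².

N_wall ≈ 174 N

Sum moments about the foot of the ladder (the floor normal and friction both act there and drop out).
Ladder weight 32.6×9.81 = 319.8 N acts at 1.265 m along the ladder; its horizontal arm is 1.265·cos77.8° = 0.2673 m → τ = 85.48 N·m clockwise.
Worker: 79.7×9.81 = 781.9 N at 2.08 m → arm 0.4396 m → τ = 343.7 N·m clockwise.
Wall normal N acts horizontally at the top; its moment arm is the height L sinθ = 2.53·sin77.8° = 2.473 m, counterclockwise.
For rotational equilibrium, N × 2.473 = 429.2, so N = 174 N.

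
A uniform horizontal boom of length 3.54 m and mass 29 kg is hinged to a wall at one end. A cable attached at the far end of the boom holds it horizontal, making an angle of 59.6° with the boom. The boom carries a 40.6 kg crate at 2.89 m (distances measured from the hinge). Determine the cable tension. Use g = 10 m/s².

Take moments about the hinge.
Beam weight: 29 × 10 = 290 N down at 1.77 m → arm 1.77 m, τ = 290 × 1.77 = 513.3 N·m clockwise.
Crate: 40.6 × 10 = 406 N down at 2.89 m → arm 2.89 m, τ = 406 × 2.89 = 1173 N·m clockwise.
Total clockwise load moment = 1686 N·m.
The cable tension T acts at 3.54 m; only its component perpendicular to the boom, T sinθ, produces torque. sin 59.6° = 0.8625.
Στ = 0 ⇒ T × 3.54 × 0.8625 = 1686 ⇒ T = 1686 / 3.053 = 552 N.

T ≈ 552 N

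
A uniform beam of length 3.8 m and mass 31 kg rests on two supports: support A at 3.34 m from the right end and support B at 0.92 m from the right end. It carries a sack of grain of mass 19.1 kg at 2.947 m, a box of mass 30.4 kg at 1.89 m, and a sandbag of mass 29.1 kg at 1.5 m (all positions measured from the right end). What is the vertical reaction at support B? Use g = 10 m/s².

R_B ≈ 619 N

Sum moments about support A (its reaction then has zero moment arm).
Beam weight: 31 × 10 = 310 N down at 1.9 m → arm 1.44 m, τ = 310 × 1.44 = 446.4 N·m clockwise.
Sack of grain: 19.1 × 10 = 191 N down at 2.947 m → arm 0.393 m, τ = 191 × 0.393 = 75.06 N·m clockwise.
Box: 30.4 × 10 = 304 N down at 1.89 m → arm 1.45 m, τ = 304 × 1.45 = 440.8 N·m clockwise.
Sandbag: 29.1 × 10 = 291 N down at 1.5 m → arm 1.84 m, τ = 291 × 1.84 = 535.4 N·m clockwise.
Net load moment about support A = 1498 N·m clockwise.
Reaction R at support B is upward at 0.92 m, arm 2.42 m → moment R × 2.42 counterclockwise.
Setting net torque to zero: R × 2.42 = 1498 → R = 619 N.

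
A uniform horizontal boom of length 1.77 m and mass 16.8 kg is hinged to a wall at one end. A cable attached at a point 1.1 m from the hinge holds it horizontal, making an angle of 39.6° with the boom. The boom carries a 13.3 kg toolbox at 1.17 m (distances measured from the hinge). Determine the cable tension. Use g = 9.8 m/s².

Taking torques about the hinge:
Beam weight: 16.8 × 9.8 = 164.6 N down at 0.885 m → arm 0.885 m, τ = 164.6 × 0.885 = 145.7 N·m clockwise.
Toolbox: 13.3 × 9.8 = 130.3 N down at 1.17 m → arm 1.17 m, τ = 130.3 × 1.17 = 152.5 N·m clockwise.
Total clockwise load moment = 298.2 N·m.
The cable tension T acts at 1.1 m; only its component perpendicular to the boom, T sinθ, produces torque. sin 39.6° = 0.6374.
Setting net torque to zero: T × 1.1 × 0.6374 = 298.2 → T = 298.2 / 0.7011 = 425 N.

T ≈ 425 N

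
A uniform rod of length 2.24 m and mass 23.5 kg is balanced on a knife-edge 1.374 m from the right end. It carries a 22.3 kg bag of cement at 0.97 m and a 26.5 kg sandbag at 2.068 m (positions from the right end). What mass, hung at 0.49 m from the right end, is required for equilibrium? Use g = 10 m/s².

About the knife-edge (at 1.374 m from the right end):
Beam weight: 23.5 × 10 = 235 N down at 1.12 m → arm 0.254 m, τ = 235 × 0.254 = 59.69 N·m clockwise.
Bag of cement: 22.3 × 10 = 223 N down at 0.97 m → arm 0.404 m, τ = 223 × 0.404 = 90.09 N·m clockwise.
Sandbag: 26.5 × 10 = 265 N down at 2.068 m → arm 0.694 m, τ = 265 × 0.694 = 183.9 N·m counterclockwise.
Net moment of known loads = 34.12 N·m counterclockwise.
An unknown mass m at 0.49 m has arm 0.884 m; its moment is m·g·0.884 clockwise.
For rotational equilibrium, m × 10 × 0.884 = 34.12, so m = 34.12 / (10 × 0.884) = 3.86 kg.

m ≈ 3.86 kg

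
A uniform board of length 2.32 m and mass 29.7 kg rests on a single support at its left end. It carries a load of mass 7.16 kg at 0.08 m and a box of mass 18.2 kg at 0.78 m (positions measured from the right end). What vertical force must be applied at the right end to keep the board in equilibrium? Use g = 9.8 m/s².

F ≈ 332 N

Choose the left end as the axis so the unknown pivot reaction has zero arm there.
Beam weight: 29.7 × 9.8 = 291.1 N down at 1.16 m → arm 1.16 m, τ = 291.1 × 1.16 = 337.7 N·m clockwise.
Load: 7.16 × 9.8 = 70.17 N down at 0.08 m → arm 2.24 m, τ = 70.17 × 2.24 = 157.2 N·m clockwise.
Box: 18.2 × 9.8 = 178.4 N down at 0.78 m → arm 1.54 m, τ = 178.4 × 1.54 = 274.7 N·m clockwise.
Net moment of the loads = 769.6 N·m clockwise.
The upward force F acts at the right end, arm 2.32 m, giving F × 2.32 counterclockwise.
Setting net torque to zero: F × 2.32 = 769.6 → F = 769.6 / 2.32 = 332 N.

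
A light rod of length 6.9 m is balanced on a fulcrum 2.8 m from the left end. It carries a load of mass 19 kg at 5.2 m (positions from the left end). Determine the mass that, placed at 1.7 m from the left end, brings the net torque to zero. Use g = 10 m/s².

m ≈ 41.5 kg

Sum moments about the fulcrum (at 2.8 m from the left end) (the support reaction has zero arm there).
Load: 19 × 10 = 190 N down at 5.2 m → arm 2.4 m, τ = 190 × 2.4 = 456 N·m clockwise.
Net moment of known loads = 456 N·m clockwise.
An unknown mass m at 1.7 m has arm 1.1 m; its moment is m·g·1.1 counterclockwise.
Balancing moments: m × 10 × 1.1 = 456, giving m = 456 / (10 × 1.1) = 41.5 kg.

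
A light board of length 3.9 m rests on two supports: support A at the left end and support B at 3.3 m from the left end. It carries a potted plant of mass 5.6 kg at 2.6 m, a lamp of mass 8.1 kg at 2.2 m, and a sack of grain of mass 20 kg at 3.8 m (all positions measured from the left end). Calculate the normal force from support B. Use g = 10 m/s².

R_B ≈ 328 N

Sum moments about support A (its reaction then has zero moment arm).
Potted plant: 5.6 × 10 = 56 N down at 2.6 m → arm 2.6 m, τ = 56 × 2.6 = 145.6 N·m clockwise.
Lamp: 8.1 × 10 = 81 N down at 2.2 m → arm 2.2 m, τ = 81 × 2.2 = 178.2 N·m clockwise.
Sack of grain: 20 × 10 = 200 N down at 3.8 m → arm 3.8 m, τ = 200 × 3.8 = 760 N·m clockwise.
Net load moment about support A = 1084 N·m clockwise.
Reaction R at support B is upward at 3.3 m, arm 3.3 m → moment R × 3.3 counterclockwise.
Στ = 0 ⇒ R × 3.3 = 1084 ⇒ R = 328 N.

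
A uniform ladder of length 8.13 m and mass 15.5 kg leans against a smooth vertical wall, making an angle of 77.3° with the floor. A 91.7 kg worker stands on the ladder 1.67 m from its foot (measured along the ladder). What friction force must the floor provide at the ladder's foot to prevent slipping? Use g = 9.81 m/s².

f ≈ 58.8 N

Sum moments about the foot of the ladder (the floor normal and friction both act there and drop out).
Ladder weight 15.5×9.81 = 152.1 N acts at 4.065 m along the ladder; its horizontal arm is 4.065·cos77.3° = 0.8937 m → τ = 135.9 N·m clockwise.
Worker: 91.7×9.81 = 899.6 N at 1.67 m → arm 0.3671 m → τ = 330.2 N·m clockwise.
Wall normal N acts horizontally at the top; its moment arm is the height L sinθ = 8.13·sin77.3° = 7.931 m, counterclockwise.
Setting net torque to zero: N × 7.931 = 466.1 → N = 58.8 N.
ΣFx = 0: friction at the foot balances the wall's push, so f = N_wall = 58.8 N.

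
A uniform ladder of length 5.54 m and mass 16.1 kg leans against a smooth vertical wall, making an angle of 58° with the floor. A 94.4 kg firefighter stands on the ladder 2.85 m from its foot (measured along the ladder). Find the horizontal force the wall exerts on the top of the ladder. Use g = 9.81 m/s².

N_wall ≈ 347 N

Taking torques about the foot of the ladder:
Ladder weight 16.1×9.81 = 157.9 N acts at 2.77 m along the ladder; its horizontal arm is 2.77·cos58° = 1.468 m → τ = 231.8 N·m clockwise.
Firefighter: 94.4×9.81 = 926.1 N at 2.85 m → arm 1.51 m → τ = 1398 N·m clockwise.
Wall normal N acts horizontally at the top; its moment arm is the height L sinθ = 5.54·sin58° = 4.698 m, counterclockwise.
Στ = 0 ⇒ N × 4.698 = 1630 ⇒ N = 347 N.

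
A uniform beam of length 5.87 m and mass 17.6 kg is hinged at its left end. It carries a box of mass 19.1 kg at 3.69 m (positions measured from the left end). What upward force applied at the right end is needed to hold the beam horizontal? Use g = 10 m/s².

F ≈ 208 N

Take moments about the left end.
Beam weight: 17.6 × 10 = 176 N down at 2.935 m → arm 2.935 m, τ = 176 × 2.935 = 516.6 N·m clockwise.
Box: 19.1 × 10 = 191 N down at 3.69 m → arm 3.69 m, τ = 191 × 3.69 = 704.8 N·m clockwise.
Net moment of the loads = 1221 N·m clockwise.
The upward force F acts at the right end, arm 5.87 m, giving F × 5.87 counterclockwise.
Στ = 0 ⇒ F × 5.87 = 1221 ⇒ F = 1221 / 5.87 = 208 N.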